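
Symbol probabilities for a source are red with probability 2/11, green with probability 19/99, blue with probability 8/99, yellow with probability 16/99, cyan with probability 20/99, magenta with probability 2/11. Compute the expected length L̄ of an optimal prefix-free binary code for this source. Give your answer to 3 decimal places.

Repeatedly combine the two least-probable nodes; the expected code length is the sum of the merged weights.
merge 8/99 + 16/99 → 8/33
merge 2/11 + 2/11 → 4/11
merge 19/99 + 20/99 → 13/33
merge 8/33 + 4/11 → 20/33
merge 13/33 + 20/33 → 1
L = 8/33 + 4/11 + 13/33 + 20/33 + 1 = 86/33 ≈ 2.606 bits/symbol.

2.606 bits/symbol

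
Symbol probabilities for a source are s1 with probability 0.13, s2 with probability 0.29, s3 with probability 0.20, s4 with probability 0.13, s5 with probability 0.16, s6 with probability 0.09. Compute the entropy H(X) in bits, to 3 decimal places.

H = −Σ pᵢ log₂ pᵢ.
−0.13·log₂(0.13) = 0.3826
−0.29·log₂(0.29) = 0.5179
−0.20·log₂(0.20) = 0.4644
−0.13·log₂(0.13) = 0.3826
−0.16·log₂(0.16) = 0.4230
−0.09·log₂(0.09) = 0.3127
Sum ≈ 2.4832 → 2.483 bits.

2.483 bits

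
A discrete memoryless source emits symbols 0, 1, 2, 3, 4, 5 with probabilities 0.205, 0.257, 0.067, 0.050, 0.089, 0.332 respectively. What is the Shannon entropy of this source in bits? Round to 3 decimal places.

2.289 bits

H = −Σ pᵢ log₂ pᵢ.
−0.205·log₂(0.205) = 0.4687
−0.257·log₂(0.257) = 0.5038
−0.067·log₂(0.067) = 0.2613
−0.050·log₂(0.050) = 0.2161
−0.089·log₂(0.089) = 0.3106
−0.332·log₂(0.332) = 0.5281
Sum ≈ 2.2886 → 2.289 bits.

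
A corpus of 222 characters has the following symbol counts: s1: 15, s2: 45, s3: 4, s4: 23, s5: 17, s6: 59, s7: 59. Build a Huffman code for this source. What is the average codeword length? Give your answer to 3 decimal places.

2.514 bits/symbol

Probabilities are the counts divided by 222.
Repeatedly combine the two least-probable nodes; the expected code length is the sum of the merged weights.
merge 2/111 + 5/74 → 19/222
merge 17/222 + 19/222 → 6/37
merge 23/222 + 6/37 → 59/222
merge 15/74 + 59/222 → 52/111
merge 59/222 + 59/222 → 59/111
merge 52/111 + 59/111 → 1
L = 19/222 + 6/37 + 59/222 + 52/111 + 59/111 + 1 = 93/37 ≈ 2.514 bits/symbol.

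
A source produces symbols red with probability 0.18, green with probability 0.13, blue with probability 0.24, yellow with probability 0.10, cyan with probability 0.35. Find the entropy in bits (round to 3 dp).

2.184 bits

H = −Σ pᵢ log₂ pᵢ.
−0.18·log₂(0.18) = 0.4453
−0.13·log₂(0.13) = 0.3826
−0.24·log₂(0.24) = 0.4941
−0.10·log₂(0.10) = 0.3322
−0.35·log₂(0.35) = 0.5301
Sum ≈ 2.1844 → 2.184 bits.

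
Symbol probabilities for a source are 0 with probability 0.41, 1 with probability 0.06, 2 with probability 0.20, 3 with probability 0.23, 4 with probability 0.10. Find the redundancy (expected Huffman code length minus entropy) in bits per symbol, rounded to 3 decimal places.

Entropy H = −Σ p log₂ p ≈ 2.0552 bits.
Huffman merges: 3/50+1/10→4/25; 4/25+1/5→9/25; 23/100+9/25→59/100; 41/100+59/100→1. L = 211/100 ≈ 2.1100.
L − H = 2.1100 − 2.0552 = 0.055 bits.

0.055 bits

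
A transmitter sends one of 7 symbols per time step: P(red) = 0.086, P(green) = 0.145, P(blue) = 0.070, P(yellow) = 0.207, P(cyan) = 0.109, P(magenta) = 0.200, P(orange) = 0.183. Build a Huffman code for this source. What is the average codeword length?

2.749 bits/symbol

Repeatedly combine the two least-probable nodes; the expected code length is the sum of the merged weights.
merge 7/100 + 43/500 → 39/250
merge 109/1000 + 29/200 → 127/500
merge 39/250 + 183/1000 → 339/1000
merge 1/5 + 207/1000 → 407/1000
merge 127/500 + 339/1000 → 593/1000
merge 407/1000 + 593/1000 → 1
L = 39/250 + 127/500 + 339/1000 + 407/1000 + 593/1000 + 1 = 2749/1000 = 2.749 bits/symbol.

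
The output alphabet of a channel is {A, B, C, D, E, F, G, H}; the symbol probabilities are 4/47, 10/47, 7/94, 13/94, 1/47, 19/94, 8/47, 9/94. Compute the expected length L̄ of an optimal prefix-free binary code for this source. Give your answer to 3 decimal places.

2.862 bits/symbol

Repeatedly combine the two least-probable nodes; the expected code length is the sum of the merged weights.
merge 1/47 + 7/94 → 9/94
merge 4/47 + 9/94 → 17/94
merge 9/94 + 13/94 → 11/47
merge 8/47 + 17/94 → 33/94
merge 19/94 + 10/47 → 39/94
merge 11/47 + 33/94 → 55/94
merge 39/94 + 55/94 → 1
L = 9/94 + 17/94 + 11/47 + 33/94 + 39/94 + 55/94 + 1 = 269/94 ≈ 2.862 bits/symbol.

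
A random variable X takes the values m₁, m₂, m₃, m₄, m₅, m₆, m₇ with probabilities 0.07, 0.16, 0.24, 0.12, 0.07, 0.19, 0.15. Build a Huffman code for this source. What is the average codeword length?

2.71 bits/symbol

Repeatedly combine the two least-probable nodes; the expected code length is the sum of the merged weights.
merge 7/100 + 7/100 → 7/50
merge 3/25 + 7/50 → 13/50
merge 3/20 + 4/25 → 31/100
merge 19/100 + 6/25 → 43/100
merge 13/50 + 31/100 → 57/100
merge 43/100 + 57/100 → 1
L = 7/50 + 13/50 + 31/100 + 43/100 + 57/100 + 1 = 271/100 = 2.71 bits/symbol.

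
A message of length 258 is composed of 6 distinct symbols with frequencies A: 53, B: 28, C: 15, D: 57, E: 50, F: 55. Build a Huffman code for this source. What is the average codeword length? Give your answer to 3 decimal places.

Probabilities are the counts divided by 258.
Repeatedly combine the two least-probable nodes; the expected code length is the sum of the merged weights.
merge 5/86 + 14/129 → 1/6
merge 1/6 + 25/129 → 31/86
merge 53/258 + 55/258 → 18/43
merge 19/86 + 31/86 → 25/43
merge 18/43 + 25/43 → 1
L = 1/6 + 31/86 + 18/43 + 25/43 + 1 = 326/129 ≈ 2.527 bits/symbol.

2.527 bits/symbol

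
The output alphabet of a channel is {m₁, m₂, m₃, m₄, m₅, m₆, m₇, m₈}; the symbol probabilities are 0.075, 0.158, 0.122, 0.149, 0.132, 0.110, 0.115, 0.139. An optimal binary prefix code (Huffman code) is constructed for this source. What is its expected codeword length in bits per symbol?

3 bits/symbol

Repeatedly combine the two least-probable nodes; the expected code length is the sum of the merged weights.
merge 3/40 + 11/100 → 37/200
merge 23/200 + 61/500 → 237/1000
merge 33/250 + 139/1000 → 271/1000
merge 149/1000 + 79/500 → 307/1000
merge 37/200 + 237/1000 → 211/500
merge 271/1000 + 307/1000 → 289/500
merge 211/500 + 289/500 → 1
L = 37/200 + 237/1000 + 271/1000 + 307/1000 + 211/500 + 289/500 + 1 = 3 bits/symbol.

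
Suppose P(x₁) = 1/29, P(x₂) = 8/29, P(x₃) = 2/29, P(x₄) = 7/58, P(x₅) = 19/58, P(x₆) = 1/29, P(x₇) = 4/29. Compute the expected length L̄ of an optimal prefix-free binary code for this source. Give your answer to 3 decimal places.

Repeatedly combine the two least-probable nodes; the expected code length is the sum of the merged weights.
merge 1/29 + 1/29 → 2/29
merge 2/29 + 2/29 → 4/29
merge 7/58 + 4/29 → 15/58
merge 4/29 + 15/58 → 23/58
merge 8/29 + 19/58 → 35/58
merge 23/58 + 35/58 → 1
L = 2/29 + 4/29 + 15/58 + 23/58 + 35/58 + 1 = 143/58 ≈ 2.466 bits/symbol.

2.466 bits/symbol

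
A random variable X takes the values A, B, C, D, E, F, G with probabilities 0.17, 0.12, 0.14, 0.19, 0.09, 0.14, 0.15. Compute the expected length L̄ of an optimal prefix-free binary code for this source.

Repeatedly combine the two least-probable nodes; the expected code length is the sum of the merged weights.
merge 9/100 + 3/25 → 21/100
merge 7/50 + 7/50 → 7/25
merge 3/20 + 17/100 → 8/25
merge 19/100 + 21/100 → 2/5
merge 7/25 + 8/25 → 3/5
merge 2/5 + 3/5 → 1
L = 21/100 + 7/25 + 8/25 + 2/5 + 3/5 + 1 = 281/100 = 2.81 bits/symbol.

2.81 bits/symbol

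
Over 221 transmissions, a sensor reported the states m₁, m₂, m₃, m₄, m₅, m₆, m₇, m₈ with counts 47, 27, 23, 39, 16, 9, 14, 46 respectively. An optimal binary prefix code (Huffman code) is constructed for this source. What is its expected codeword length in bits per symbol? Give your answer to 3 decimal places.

Probabilities are the counts divided by 221.
Repeatedly combine the two least-probable nodes; the expected code length is the sum of the merged weights.
merge 9/221 + 14/221 → 23/221
merge 16/221 + 23/221 → 3/17
merge 23/221 + 27/221 → 50/221
merge 3/17 + 3/17 → 6/17
merge 46/221 + 47/221 → 93/221
merge 50/221 + 6/17 → 128/221
merge 93/221 + 128/221 → 1
L = 23/221 + 3/17 + 50/221 + 6/17 + 93/221 + 128/221 + 1 = 632/221 ≈ 2.860 bits/symbol.

2.860 bits/symbol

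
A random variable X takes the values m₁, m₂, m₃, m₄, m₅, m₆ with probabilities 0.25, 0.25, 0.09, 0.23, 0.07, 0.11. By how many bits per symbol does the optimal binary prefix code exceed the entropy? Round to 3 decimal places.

Entropy H = −Σ p log₂ p ≈ 2.4192 bits.
Huffman merges: 7/100+9/100→4/25; 11/100+4/25→27/100; 23/100+1/4→12/25; 1/4+27/100→13/25; 12/25+13/25→1. L = 243/100 ≈ 2.4300.
L − H = 2.4300 − 2.4192 = 0.011 bits.

0.011 bits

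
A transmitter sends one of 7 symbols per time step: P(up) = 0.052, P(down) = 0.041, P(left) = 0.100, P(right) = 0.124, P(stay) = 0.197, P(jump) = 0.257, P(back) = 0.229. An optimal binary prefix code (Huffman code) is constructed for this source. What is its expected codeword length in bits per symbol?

2.603 bits/symbol

Repeatedly combine the two least-probable nodes; the expected code length is the sum of the merged weights.
merge 41/1000 + 13/250 → 93/1000
merge 93/1000 + 1/10 → 193/1000
merge 31/250 + 193/1000 → 317/1000
merge 197/1000 + 229/1000 → 213/500
merge 257/1000 + 317/1000 → 287/500
merge 213/500 + 287/500 → 1
L = 93/1000 + 193/1000 + 317/1000 + 213/500 + 287/500 + 1 = 2603/1000 = 2.603 bits/symbol.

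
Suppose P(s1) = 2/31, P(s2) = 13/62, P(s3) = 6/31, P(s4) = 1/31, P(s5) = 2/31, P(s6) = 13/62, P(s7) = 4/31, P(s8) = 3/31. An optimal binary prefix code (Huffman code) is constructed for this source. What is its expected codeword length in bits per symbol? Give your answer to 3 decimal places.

Repeatedly combine the two least-probable nodes; the expected code length is the sum of the merged weights.
merge 1/31 + 2/31 → 3/31
merge 2/31 + 3/31 → 5/31
merge 3/31 + 4/31 → 7/31
merge 5/31 + 6/31 → 11/31
merge 13/62 + 13/62 → 13/31
merge 7/31 + 11/31 → 18/31
merge 13/31 + 18/31 → 1
L = 3/31 + 5/31 + 7/31 + 11/31 + 13/31 + 18/31 + 1 = 88/31 ≈ 2.839 bits/symbol.

2.839 bits/symbol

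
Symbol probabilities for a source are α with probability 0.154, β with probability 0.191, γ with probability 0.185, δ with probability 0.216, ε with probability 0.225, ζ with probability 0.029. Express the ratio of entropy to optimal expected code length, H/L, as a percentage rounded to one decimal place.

Entropy H = −Σ p log₂ p ≈ 2.4321 bits.
Huffman merges: 29/1000+77/500→183/1000; 183/1000+37/200→46/125; 191/1000+27/125→407/1000; 9/40+46/125→593/1000; 407/1000+593/1000→1. L = 2551/1000 ≈ 2.5510.
Efficiency = H/L = 2.4321/2.5510 = 95.3%.

95.3%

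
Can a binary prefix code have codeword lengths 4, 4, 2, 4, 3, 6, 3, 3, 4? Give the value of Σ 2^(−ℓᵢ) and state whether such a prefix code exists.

0.890625; yes

With common denominator 2^6 = 64: Σ 2^(−ℓᵢ) = 4/64 + 4/64 + 16/64 + 4/64 + 8/64 + 1/64 + 8/64 + 8/64 + 4/64 = 57/64 = 0.890625.
Kraft's inequality requires Σ ≤ 1; here Σ = 0.890625 ≤ 1, so such a prefix code exists.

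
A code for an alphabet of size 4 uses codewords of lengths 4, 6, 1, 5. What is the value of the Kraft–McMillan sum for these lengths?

0.609375

With common denominator 2^6 = 64: Σ 2^(−ℓᵢ) = 4/64 + 1/64 + 32/64 + 2/64 = 39/64 = 0.609375.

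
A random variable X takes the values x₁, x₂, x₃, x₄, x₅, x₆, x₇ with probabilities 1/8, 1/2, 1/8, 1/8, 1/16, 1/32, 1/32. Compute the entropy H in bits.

Each probability is a power of 1/2, so log₂(1/p) is an integer.
H = Σ p·log₂(1/p) = 1/8·3 + 1/2·1 + 1/8·3 + 1/8·3 + 1/16·4 + 1/32·5 + 1/32·5 = 2.1875 bits.

2.1875 bits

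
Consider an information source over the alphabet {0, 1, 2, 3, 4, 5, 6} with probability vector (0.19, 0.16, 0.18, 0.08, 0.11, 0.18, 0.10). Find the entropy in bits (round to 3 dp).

2.743 bits

H = −Σ pᵢ log₂ pᵢ.
−0.19·log₂(0.19) = 0.4552
−0.16·log₂(0.16) = 0.4230
−0.18·log₂(0.18) = 0.4453
−0.08·log₂(0.08) = 0.2915
−0.11·log₂(0.11) = 0.3503
−0.18·log₂(0.18) = 0.4453
−0.10·log₂(0.10) = 0.3322
Sum ≈ 2.7428 → 2.743 bits.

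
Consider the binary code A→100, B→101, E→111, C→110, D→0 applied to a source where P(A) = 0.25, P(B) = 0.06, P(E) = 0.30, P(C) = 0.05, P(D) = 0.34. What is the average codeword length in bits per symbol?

2.32 bits/symbol

L̄ = Σ pᵢ·ℓᵢ = 0.25·3 + 0.06·3 + 0.30·3 + 0.05·3 + 0.34·1 = 2.32 bits/symbol.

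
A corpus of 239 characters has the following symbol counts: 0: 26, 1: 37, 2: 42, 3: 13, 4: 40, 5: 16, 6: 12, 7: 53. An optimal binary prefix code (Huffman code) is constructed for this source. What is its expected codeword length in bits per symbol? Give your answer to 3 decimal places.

2.879 bits/symbol

Probabilities are the counts divided by 239.
Repeatedly combine the two least-probable nodes; the expected code length is the sum of the merged weights.
merge 12/239 + 13/239 → 25/239
merge 16/239 + 25/239 → 41/239
merge 26/239 + 37/239 → 63/239
merge 40/239 + 41/239 → 81/239
merge 42/239 + 53/239 → 95/239
merge 63/239 + 81/239 → 144/239
merge 95/239 + 144/239 → 1
L = 25/239 + 41/239 + 63/239 + 81/239 + 95/239 + 144/239 + 1 = 688/239 ≈ 2.879 bits/symbol.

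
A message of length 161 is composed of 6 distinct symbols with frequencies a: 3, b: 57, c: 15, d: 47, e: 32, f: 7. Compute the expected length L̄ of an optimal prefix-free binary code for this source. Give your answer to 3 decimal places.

2.217 bits/symbol

Probabilities are the counts divided by 161.
Repeatedly combine the two least-probable nodes; the expected code length is the sum of the merged weights.
merge 3/161 + 1/23 → 10/161
merge 10/161 + 15/161 → 25/161
merge 25/161 + 32/161 → 57/161
merge 47/161 + 57/161 → 104/161
merge 57/161 + 104/161 → 1
L = 10/161 + 25/161 + 57/161 + 104/161 + 1 = 51/23 ≈ 2.217 bits/symbol.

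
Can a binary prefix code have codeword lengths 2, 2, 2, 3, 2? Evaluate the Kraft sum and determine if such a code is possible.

With common denominator 2^3 = 8: Σ 2^(−ℓᵢ) = 2/8 + 2/8 + 2/8 + 1/8 + 2/8 = 9/8 = 1.125.
Kraft's inequality requires Σ ≤ 1; here Σ = 1.125 > 1, so no such prefix code exists.

1.125; no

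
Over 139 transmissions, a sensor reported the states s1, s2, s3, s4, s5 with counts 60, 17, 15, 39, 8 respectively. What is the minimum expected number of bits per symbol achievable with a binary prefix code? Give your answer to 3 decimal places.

Probabilities are the counts divided by 139.
Repeatedly combine the two least-probable nodes; the expected code length is the sum of the merged weights.
merge 8/139 + 15/139 → 23/139
merge 17/139 + 23/139 → 40/139
merge 39/139 + 40/139 → 79/139
merge 60/139 + 79/139 → 1
L = 23/139 + 40/139 + 79/139 + 1 = 281/139 ≈ 2.022 bits/symbol.

2.022 bits/symbol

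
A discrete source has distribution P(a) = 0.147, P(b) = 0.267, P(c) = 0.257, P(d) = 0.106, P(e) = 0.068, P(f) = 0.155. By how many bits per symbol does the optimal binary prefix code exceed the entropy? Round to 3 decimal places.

0.033 bits

Entropy H = −Σ p log₂ p ≈ 2.4429 bits.
Huffman merges: 17/250+53/500→87/500; 147/1000+31/200→151/500; 87/500+257/1000→431/1000; 267/1000+151/500→569/1000; 431/1000+569/1000→1. L = 619/250 ≈ 2.4760.
L − H = 2.4760 − 2.4429 = 0.033 bits.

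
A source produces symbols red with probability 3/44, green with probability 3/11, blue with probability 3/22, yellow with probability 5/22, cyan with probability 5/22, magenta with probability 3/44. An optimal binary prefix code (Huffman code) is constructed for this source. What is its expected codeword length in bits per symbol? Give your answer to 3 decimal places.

Repeatedly combine the two least-probable nodes; the expected code length is the sum of the merged weights.
merge 3/44 + 3/44 → 3/22
merge 3/22 + 3/22 → 3/11
merge 5/22 + 5/22 → 5/11
merge 3/11 + 3/11 → 6/11
merge 5/11 + 6/11 → 1
L = 3/22 + 3/11 + 5/11 + 6/11 + 1 = 53/22 ≈ 2.409 bits/symbol.

2.409 bits/symbol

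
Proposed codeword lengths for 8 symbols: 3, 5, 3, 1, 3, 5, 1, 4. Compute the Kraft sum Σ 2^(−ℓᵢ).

1.5

With common denominator 2^5 = 32: Σ 2^(−ℓᵢ) = 4/32 + 1/32 + 4/32 + 16/32 + 4/32 + 1/32 + 16/32 + 2/32 = 48/32 = 1.5.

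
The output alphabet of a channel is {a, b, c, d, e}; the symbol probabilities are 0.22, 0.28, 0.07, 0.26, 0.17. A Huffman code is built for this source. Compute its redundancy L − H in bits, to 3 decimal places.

0.037 bits

Entropy H = −Σ p log₂ p ≈ 2.2032 bits.
Huffman merges: 7/100+17/100→6/25; 11/50+6/25→23/50; 13/50+7/25→27/50; 23/50+27/50→1. L = 56/25 ≈ 2.2400.
L − H = 2.2400 − 2.2032 = 0.037 bits.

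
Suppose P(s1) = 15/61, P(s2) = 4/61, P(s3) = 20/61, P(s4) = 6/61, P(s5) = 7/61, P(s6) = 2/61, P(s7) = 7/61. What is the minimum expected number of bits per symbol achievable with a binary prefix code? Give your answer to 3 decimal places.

2.525 bits/symbol

Repeatedly combine the two least-probable nodes; the expected code length is the sum of the merged weights.
merge 2/61 + 4/61 → 6/61
merge 6/61 + 6/61 → 12/61
merge 7/61 + 7/61 → 14/61
merge 12/61 + 14/61 → 26/61
merge 15/61 + 20/61 → 35/61
merge 26/61 + 35/61 → 1
L = 6/61 + 12/61 + 14/61 + 26/61 + 35/61 + 1 = 154/61 ≈ 2.525 bits/symbol.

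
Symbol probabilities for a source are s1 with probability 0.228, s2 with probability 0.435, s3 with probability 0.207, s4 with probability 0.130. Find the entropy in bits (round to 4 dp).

1.8617 bits

H = −Σ pᵢ log₂ pᵢ.
−0.228·log₂(0.228) = 0.4863
−0.435·log₂(0.435) = 0.5224
−0.207·log₂(0.207) = 0.4704
−0.130·log₂(0.130) = 0.3826
Sum ≈ 1.8617 → 1.8617 bits.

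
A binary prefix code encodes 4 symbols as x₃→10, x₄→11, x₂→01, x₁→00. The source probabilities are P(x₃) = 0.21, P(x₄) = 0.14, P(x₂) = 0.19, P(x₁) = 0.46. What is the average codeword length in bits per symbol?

2 bits/symbol

L̄ = Σ pᵢ·ℓᵢ = 0.21·2 + 0.14·2 + 0.19·2 + 0.46·2 = 2 bits/symbol.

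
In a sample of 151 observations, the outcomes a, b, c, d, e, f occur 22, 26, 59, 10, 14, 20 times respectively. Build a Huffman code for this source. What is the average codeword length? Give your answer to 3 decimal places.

2.377 bits/symbol

Probabilities are the counts divided by 151.
Repeatedly combine the two least-probable nodes; the expected code length is the sum of the merged weights.
merge 10/151 + 14/151 → 24/151
merge 20/151 + 22/151 → 42/151
merge 24/151 + 26/151 → 50/151
merge 42/151 + 50/151 → 92/151
merge 59/151 + 92/151 → 1
L = 24/151 + 42/151 + 50/151 + 92/151 + 1 = 359/151 ≈ 2.377 bits/symbol.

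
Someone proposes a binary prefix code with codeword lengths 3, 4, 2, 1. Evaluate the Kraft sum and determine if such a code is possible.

0.9375; yes

With common denominator 2^4 = 16: Σ 2^(−ℓᵢ) = 2/16 + 1/16 + 4/16 + 8/16 = 15/16 = 0.9375.
Kraft's inequality requires Σ ≤ 1; here Σ = 0.9375 ≤ 1, so such a prefix code exists.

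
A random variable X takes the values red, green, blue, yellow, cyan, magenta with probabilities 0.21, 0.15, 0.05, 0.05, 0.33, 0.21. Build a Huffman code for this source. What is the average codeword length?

Repeatedly combine the two least-probable nodes; the expected code length is the sum of the merged weights.
merge 1/20 + 1/20 → 1/10
merge 1/10 + 3/20 → 1/4
merge 21/100 + 21/100 → 21/50
merge 1/4 + 33/100 → 29/50
merge 21/50 + 29/50 → 1
L = 1/10 + 1/4 + 21/50 + 29/50 + 1 = 47/20 = 2.35 bits/symbol.

2.35 bits/symbol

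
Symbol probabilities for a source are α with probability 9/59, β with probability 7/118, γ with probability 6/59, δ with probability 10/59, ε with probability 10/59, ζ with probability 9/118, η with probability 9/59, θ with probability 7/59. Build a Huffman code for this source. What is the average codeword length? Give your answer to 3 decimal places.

Repeatedly combine the two least-probable nodes; the expected code length is the sum of the merged weights.
merge 7/118 + 9/118 → 8/59
merge 6/59 + 7/59 → 13/59
merge 8/59 + 9/59 → 17/59
merge 9/59 + 10/59 → 19/59
merge 10/59 + 13/59 → 23/59
merge 17/59 + 19/59 → 36/59
merge 23/59 + 36/59 → 1
L = 8/59 + 13/59 + 17/59 + 19/59 + 23/59 + 36/59 + 1 = 175/59 ≈ 2.966 bits/symbol.

2.966 bits/symbol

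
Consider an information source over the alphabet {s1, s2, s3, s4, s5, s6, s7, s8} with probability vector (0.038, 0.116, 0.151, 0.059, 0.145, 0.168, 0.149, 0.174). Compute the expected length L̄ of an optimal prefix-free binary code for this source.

Repeatedly combine the two least-probable nodes; the expected code length is the sum of the merged weights.
merge 19/500 + 59/1000 → 97/1000
merge 97/1000 + 29/250 → 213/1000
merge 29/200 + 149/1000 → 147/500
merge 151/1000 + 21/125 → 319/1000
merge 87/500 + 213/1000 → 387/1000
merge 147/500 + 319/1000 → 613/1000
merge 387/1000 + 613/1000 → 1
L = 97/1000 + 213/1000 + 147/500 + 319/1000 + 387/1000 + 613/1000 + 1 = 2923/1000 = 2.923 bits/symbol.

2.923 bits/symbol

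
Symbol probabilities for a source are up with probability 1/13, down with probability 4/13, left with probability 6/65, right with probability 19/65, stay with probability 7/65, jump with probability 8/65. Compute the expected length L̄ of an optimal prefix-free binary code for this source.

Repeatedly combine the two least-probable nodes; the expected code length is the sum of the merged weights.
merge 1/13 + 6/65 → 11/65
merge 7/65 + 8/65 → 3/13
merge 11/65 + 3/13 → 2/5
merge 19/65 + 4/13 → 3/5
merge 2/5 + 3/5 → 1
L = 11/65 + 3/13 + 2/5 + 3/5 + 1 = 12/5 = 2.4 bits/symbol.

2.4 bits/symbol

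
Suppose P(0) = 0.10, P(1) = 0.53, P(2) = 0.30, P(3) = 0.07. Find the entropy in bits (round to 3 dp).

H = −Σ pᵢ log₂ pᵢ.
−0.10·log₂(0.10) = 0.3322
−0.53·log₂(0.53) = 0.4854
−0.30·log₂(0.30) = 0.5211
−0.07·log₂(0.07) = 0.2686
Sum ≈ 1.6073 → 1.607 bits.

1.607 bits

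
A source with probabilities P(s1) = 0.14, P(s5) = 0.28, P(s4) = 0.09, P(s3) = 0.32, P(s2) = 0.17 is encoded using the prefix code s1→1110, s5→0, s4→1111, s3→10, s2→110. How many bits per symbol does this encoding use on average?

2.35 bits/symbol

L̄ = Σ pᵢ·ℓᵢ = 0.14·4 + 0.28·1 + 0.09·4 + 0.32·2 + 0.17·3 = 2.35 bits/symbol.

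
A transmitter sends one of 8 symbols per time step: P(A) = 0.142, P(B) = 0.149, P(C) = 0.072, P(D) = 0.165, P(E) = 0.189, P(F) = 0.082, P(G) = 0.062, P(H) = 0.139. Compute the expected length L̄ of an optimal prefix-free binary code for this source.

2.945 bits/symbol

Repeatedly combine the two least-probable nodes; the expected code length is the sum of the merged weights.
merge 31/500 + 9/125 → 67/500
merge 41/500 + 67/500 → 27/125
merge 139/1000 + 71/500 → 281/1000
merge 149/1000 + 33/200 → 157/500
merge 189/1000 + 27/125 → 81/200
merge 281/1000 + 157/500 → 119/200
merge 81/200 + 119/200 → 1
L = 67/500 + 27/125 + 281/1000 + 157/500 + 81/200 + 119/200 + 1 = 589/200 = 2.945 bits/symbol.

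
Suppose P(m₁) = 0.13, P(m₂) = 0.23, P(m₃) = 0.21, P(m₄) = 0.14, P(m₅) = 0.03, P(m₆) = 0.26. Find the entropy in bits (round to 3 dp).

H = −Σ pᵢ log₂ pᵢ.
−0.13·log₂(0.13) = 0.3826
−0.23·log₂(0.23) = 0.4877
−0.21·log₂(0.21) = 0.4728
−0.14·log₂(0.14) = 0.3971
−0.03·log₂(0.03) = 0.1518
−0.26·log₂(0.26) = 0.5053
Sum ≈ 2.3973 → 2.397 bits.

2.397 bits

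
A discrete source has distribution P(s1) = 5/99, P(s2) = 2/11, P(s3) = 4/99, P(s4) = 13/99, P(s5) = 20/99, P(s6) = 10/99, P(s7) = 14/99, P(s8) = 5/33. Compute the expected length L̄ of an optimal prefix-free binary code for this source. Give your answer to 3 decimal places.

2.889 bits/symbol

Repeatedly combine the two least-probable nodes; the expected code length is the sum of the merged weights.
merge 4/99 + 5/99 → 1/11
merge 1/11 + 10/99 → 19/99
merge 13/99 + 14/99 → 3/11
merge 5/33 + 2/11 → 1/3
merge 19/99 + 20/99 → 13/33
merge 3/11 + 1/3 → 20/33
merge 13/33 + 20/33 → 1
L = 1/11 + 19/99 + 3/11 + 1/3 + 13/33 + 20/33 + 1 = 26/9 ≈ 2.889 bits/symbol.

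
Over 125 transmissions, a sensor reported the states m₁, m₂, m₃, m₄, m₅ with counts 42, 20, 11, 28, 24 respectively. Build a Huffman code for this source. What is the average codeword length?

2.248 bits/symbol

Probabilities are the counts divided by 125.
Repeatedly combine the two least-probable nodes; the expected code length is the sum of the merged weights.
merge 11/125 + 4/25 → 31/125
merge 24/125 + 28/125 → 52/125
merge 31/125 + 42/125 → 73/125
merge 52/125 + 73/125 → 1
L = 31/125 + 52/125 + 73/125 + 1 = 281/125 = 2.248 bits/symbol.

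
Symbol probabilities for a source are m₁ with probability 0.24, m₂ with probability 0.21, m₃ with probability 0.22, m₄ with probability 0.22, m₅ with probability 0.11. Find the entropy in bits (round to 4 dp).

H = −Σ pᵢ log₂ pᵢ.
−0.24·log₂(0.24) = 0.4941
−0.21·log₂(0.21) = 0.4728
−0.22·log₂(0.22) = 0.4806
−0.22·log₂(0.22) = 0.4806
−0.11·log₂(0.11) = 0.3503
Sum ≈ 2.2784 → 2.2784 bits.

2.2784 bits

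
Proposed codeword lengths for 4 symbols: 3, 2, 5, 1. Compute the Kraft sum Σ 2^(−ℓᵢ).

With common denominator 2^5 = 32: Σ 2^(−ℓᵢ) = 4/32 + 8/32 + 1/32 + 16/32 = 29/32 = 0.90625.

0.90625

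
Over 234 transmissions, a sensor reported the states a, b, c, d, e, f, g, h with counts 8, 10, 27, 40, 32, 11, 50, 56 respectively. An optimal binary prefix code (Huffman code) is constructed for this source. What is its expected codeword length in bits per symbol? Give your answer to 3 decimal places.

2.748 bits/symbol

Probabilities are the counts divided by 234.
Repeatedly combine the two least-probable nodes; the expected code length is the sum of the merged weights.
merge 4/117 + 5/117 → 1/13
merge 11/234 + 1/13 → 29/234
merge 3/26 + 29/234 → 28/117
merge 16/117 + 20/117 → 4/13
merge 25/117 + 28/117 → 53/117
merge 28/117 + 4/13 → 64/117
merge 53/117 + 64/117 → 1
L = 1/13 + 29/234 + 28/117 + 4/13 + 53/117 + 64/117 + 1 = 643/234 ≈ 2.748 bits/symbol.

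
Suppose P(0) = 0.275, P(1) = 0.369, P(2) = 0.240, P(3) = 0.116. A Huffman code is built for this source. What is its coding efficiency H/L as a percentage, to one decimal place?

Entropy H = −Σ p log₂ p ≈ 1.8976 bits.
Huffman merges: 29/250+6/25→89/250; 11/40+89/250→631/1000; 369/1000+631/1000→1. L = 1987/1000 ≈ 1.9870.
Efficiency = H/L = 1.8976/1.9870 = 95.5%.

95.5%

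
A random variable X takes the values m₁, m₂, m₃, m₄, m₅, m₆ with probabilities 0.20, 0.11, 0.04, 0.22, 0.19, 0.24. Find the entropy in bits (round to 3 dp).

2.430 bits

H = −Σ pᵢ log₂ pᵢ.
−0.20·log₂(0.20) = 0.4644
−0.11·log₂(0.11) = 0.3503
−0.04·log₂(0.04) = 0.1858
−0.22·log₂(0.22) = 0.4806
−0.19·log₂(0.19) = 0.4552
−0.24·log₂(0.24) = 0.4941
Sum ≈ 2.4304 → 2.430 bits.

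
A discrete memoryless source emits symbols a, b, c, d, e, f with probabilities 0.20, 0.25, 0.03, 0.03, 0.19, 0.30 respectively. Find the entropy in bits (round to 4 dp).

2.2442 bits

H = −Σ pᵢ log₂ pᵢ.
−0.20·log₂(0.20) = 0.4644
−0.25·log₂(0.25) = 0.5000
−0.03·log₂(0.03) = 0.1518
−0.03·log₂(0.03) = 0.1518
−0.19·log₂(0.19) = 0.4552
−0.30·log₂(0.30) = 0.5211
Sum ≈ 2.2442 → 2.2442 bits.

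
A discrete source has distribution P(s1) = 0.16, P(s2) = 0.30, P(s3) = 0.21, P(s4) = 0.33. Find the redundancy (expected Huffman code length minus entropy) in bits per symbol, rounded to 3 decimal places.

Entropy H = −Σ p log₂ p ≈ 1.9448 bits.
Huffman merges: 4/25+21/100→37/100; 3/10+33/100→63/100; 37/100+63/100→1. L = 2 ≈ 2.0000.
L − H = 2.0000 − 1.9448 = 0.055 bits.

0.055 bits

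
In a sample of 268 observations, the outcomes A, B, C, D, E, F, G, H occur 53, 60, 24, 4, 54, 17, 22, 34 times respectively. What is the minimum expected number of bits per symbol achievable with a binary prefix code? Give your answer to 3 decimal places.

2.813 bits/symbol

Probabilities are the counts divided by 268.
Repeatedly combine the two least-probable nodes; the expected code length is the sum of the merged weights.
merge 1/67 + 17/268 → 21/268
merge 21/268 + 11/134 → 43/268
merge 6/67 + 17/134 → 29/134
merge 43/268 + 53/268 → 24/67
merge 27/134 + 29/134 → 28/67
merge 15/67 + 24/67 → 39/67
merge 28/67 + 39/67 → 1
L = 21/268 + 43/268 + 29/134 + 24/67 + 28/67 + 39/67 + 1 = 377/134 ≈ 2.813 bits/symbol.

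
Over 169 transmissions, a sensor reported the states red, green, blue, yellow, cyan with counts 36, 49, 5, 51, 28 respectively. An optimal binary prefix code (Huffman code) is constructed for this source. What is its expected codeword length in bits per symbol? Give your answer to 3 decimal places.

Probabilities are the counts divided by 169.
Repeatedly combine the two least-probable nodes; the expected code length is the sum of the merged weights.
merge 5/169 + 28/169 → 33/169
merge 33/169 + 36/169 → 69/169
merge 49/169 + 51/169 → 100/169
merge 69/169 + 100/169 → 1
L = 33/169 + 69/169 + 100/169 + 1 = 371/169 ≈ 2.195 bits/symbol.

2.195 bits/symbol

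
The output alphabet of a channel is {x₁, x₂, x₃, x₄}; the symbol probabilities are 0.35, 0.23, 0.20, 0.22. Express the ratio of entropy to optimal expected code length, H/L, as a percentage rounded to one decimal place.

Entropy H = −Σ p log₂ p ≈ 1.9627 bits.
Huffman merges: 1/5+11/50→21/50; 23/100+7/20→29/50; 21/50+29/50→1. L = 2 ≈ 2.0000.
Efficiency = H/L = 1.9627/2.0000 = 98.1%.

98.1%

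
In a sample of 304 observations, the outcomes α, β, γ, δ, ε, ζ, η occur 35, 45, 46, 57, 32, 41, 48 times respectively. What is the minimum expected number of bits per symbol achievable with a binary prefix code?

Probabilities are the counts divided by 304.
Repeatedly combine the two least-probable nodes; the expected code length is the sum of the merged weights.
merge 2/19 + 35/304 → 67/304
merge 41/304 + 45/304 → 43/152
merge 23/152 + 3/19 → 47/152
merge 3/16 + 67/304 → 31/76
merge 43/152 + 47/152 → 45/76
merge 31/76 + 45/76 → 1
L = 67/304 + 43/152 + 47/152 + 31/76 + 45/76 + 1 = 45/16 = 2.8125 bits/symbol.

2.8125 bits/symbol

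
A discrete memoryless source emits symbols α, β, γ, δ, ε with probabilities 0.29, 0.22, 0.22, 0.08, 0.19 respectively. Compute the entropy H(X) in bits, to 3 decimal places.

H = −Σ pᵢ log₂ pᵢ.
−0.29·log₂(0.29) = 0.5179
−0.22·log₂(0.22) = 0.4806
−0.22·log₂(0.22) = 0.4806
−0.08·log₂(0.08) = 0.2915
−0.19·log₂(0.19) = 0.4552
Sum ≈ 2.2258 → 2.226 bits.

2.226 bits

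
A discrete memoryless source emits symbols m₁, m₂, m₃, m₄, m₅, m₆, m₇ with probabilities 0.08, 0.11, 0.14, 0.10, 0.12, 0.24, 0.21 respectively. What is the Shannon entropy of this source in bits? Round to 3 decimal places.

2.705 bits

H = −Σ pᵢ log₂ pᵢ.
−0.08·log₂(0.08) = 0.2915
−0.11·log₂(0.11) = 0.3503
−0.14·log₂(0.14) = 0.3971
−0.10·log₂(0.10) = 0.3322
−0.12·log₂(0.12) = 0.3671
−0.24·log₂(0.24) = 0.4941
−0.21·log₂(0.21) = 0.4728
Sum ≈ 2.7051 → 2.705 bits.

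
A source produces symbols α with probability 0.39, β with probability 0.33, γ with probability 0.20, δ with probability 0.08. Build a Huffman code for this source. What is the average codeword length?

Repeatedly combine the two least-probable nodes; the expected code length is the sum of the merged weights.
merge 2/25 + 1/5 → 7/25
merge 7/25 + 33/100 → 61/100
merge 39/100 + 61/100 → 1
L = 7/25 + 61/100 + 1 = 189/100 = 1.89 bits/symbol.

1.89 bits/symbol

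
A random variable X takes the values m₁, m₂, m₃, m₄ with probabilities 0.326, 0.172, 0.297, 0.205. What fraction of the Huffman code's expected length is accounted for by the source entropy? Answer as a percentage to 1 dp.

97.6%

Entropy H = −Σ p log₂ p ≈ 1.9528 bits.
Huffman merges: 43/250+41/200→377/1000; 297/1000+163/500→623/1000; 377/1000+623/1000→1. L = 2 ≈ 2.0000.
Efficiency = H/L = 1.9528/2.0000 = 97.6%.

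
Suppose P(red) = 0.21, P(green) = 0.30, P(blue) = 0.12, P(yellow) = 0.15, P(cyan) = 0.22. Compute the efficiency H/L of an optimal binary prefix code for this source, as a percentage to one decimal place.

99.2%

Entropy H = −Σ p log₂ p ≈ 2.2521 bits.
Huffman merges: 3/25+3/20→27/100; 21/100+11/50→43/100; 27/100+3/10→57/100; 43/100+57/100→1. L = 227/100 ≈ 2.2700.
Efficiency = H/L = 2.2521/2.2700 = 99.2%.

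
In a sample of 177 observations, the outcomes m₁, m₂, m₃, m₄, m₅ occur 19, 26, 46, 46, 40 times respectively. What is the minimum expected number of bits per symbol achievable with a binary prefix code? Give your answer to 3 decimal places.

Probabilities are the counts divided by 177.
Repeatedly combine the two least-probable nodes; the expected code length is the sum of the merged weights.
merge 19/177 + 26/177 → 15/59
merge 40/177 + 15/59 → 85/177
merge 46/177 + 46/177 → 92/177
merge 85/177 + 92/177 → 1
L = 15/59 + 85/177 + 92/177 + 1 = 133/59 ≈ 2.254 bits/symbol.

2.254 bits/symbol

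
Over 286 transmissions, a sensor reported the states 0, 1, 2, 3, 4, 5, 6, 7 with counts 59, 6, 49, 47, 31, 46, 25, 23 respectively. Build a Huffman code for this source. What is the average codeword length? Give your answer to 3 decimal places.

2.895 bits/symbol

Probabilities are the counts divided by 286.
Repeatedly combine the two least-probable nodes; the expected code length is the sum of the merged weights.
merge 3/143 + 23/286 → 29/286
merge 25/286 + 29/286 → 27/143
merge 31/286 + 23/143 → 7/26
merge 47/286 + 49/286 → 48/143
merge 27/143 + 59/286 → 113/286
merge 7/26 + 48/143 → 173/286
merge 113/286 + 173/286 → 1
L = 29/286 + 27/143 + 7/26 + 48/143 + 113/286 + 173/286 + 1 = 414/143 ≈ 2.895 bits/symbol.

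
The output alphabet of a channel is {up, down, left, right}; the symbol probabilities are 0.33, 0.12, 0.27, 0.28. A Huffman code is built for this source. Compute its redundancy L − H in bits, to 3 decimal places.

0.081 bits

Entropy H = −Σ p log₂ p ≈ 1.9191 bits.
Huffman merges: 3/25+27/100→39/100; 7/25+33/100→61/100; 39/100+61/100→1. L = 2 ≈ 2.0000.
L − H = 2.0000 − 1.9191 = 0.081 bits.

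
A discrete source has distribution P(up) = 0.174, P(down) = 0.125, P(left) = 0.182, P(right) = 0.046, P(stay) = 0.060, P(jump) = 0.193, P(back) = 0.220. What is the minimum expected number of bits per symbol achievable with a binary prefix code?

Repeatedly combine the two least-probable nodes; the expected code length is the sum of the merged weights.
merge 23/500 + 3/50 → 53/500
merge 53/500 + 1/8 → 231/1000
merge 87/500 + 91/500 → 89/250
merge 193/1000 + 11/50 → 413/1000
merge 231/1000 + 89/250 → 587/1000
merge 413/1000 + 587/1000 → 1
L = 53/500 + 231/1000 + 89/250 + 413/1000 + 587/1000 + 1 = 2693/1000 = 2.693 bits/symbol.

2.693 bits/symbol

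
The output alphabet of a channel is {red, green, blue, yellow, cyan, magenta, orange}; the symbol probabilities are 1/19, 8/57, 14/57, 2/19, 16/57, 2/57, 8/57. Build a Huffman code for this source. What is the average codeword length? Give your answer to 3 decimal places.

Repeatedly combine the two least-probable nodes; the expected code length is the sum of the merged weights.
merge 2/57 + 1/19 → 5/57
merge 5/57 + 2/19 → 11/57
merge 8/57 + 8/57 → 16/57
merge 11/57 + 14/57 → 25/57
merge 16/57 + 16/57 → 32/57
merge 25/57 + 32/57 → 1
L = 5/57 + 11/57 + 16/57 + 25/57 + 32/57 + 1 = 146/57 ≈ 2.561 bits/symbol.

2.561 bits/symbol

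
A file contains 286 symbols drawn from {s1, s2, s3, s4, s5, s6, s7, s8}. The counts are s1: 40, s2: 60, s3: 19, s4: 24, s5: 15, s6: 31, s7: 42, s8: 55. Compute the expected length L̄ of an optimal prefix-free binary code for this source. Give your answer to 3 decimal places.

2.909 bits/symbol

Probabilities are the counts divided by 286.
Repeatedly combine the two least-probable nodes; the expected code length is the sum of the merged weights.
merge 15/286 + 19/286 → 17/143
merge 12/143 + 31/286 → 5/26
merge 17/143 + 20/143 → 37/143
merge 21/143 + 5/26 → 97/286
merge 5/26 + 30/143 → 115/286
merge 37/143 + 97/286 → 171/286
merge 115/286 + 171/286 → 1
L = 17/143 + 5/26 + 37/143 + 97/286 + 115/286 + 171/286 + 1 = 32/11 ≈ 2.909 bits/symbol.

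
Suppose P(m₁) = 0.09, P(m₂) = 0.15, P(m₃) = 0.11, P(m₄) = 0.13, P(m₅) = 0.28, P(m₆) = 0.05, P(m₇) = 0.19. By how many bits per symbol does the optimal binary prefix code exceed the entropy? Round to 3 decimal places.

Entropy H = −Σ p log₂ p ≈ 2.6417 bits.
Huffman merges: 1/20+9/100→7/50; 11/100+13/100→6/25; 7/50+3/20→29/100; 19/100+6/25→43/100; 7/25+29/100→57/100; 43/100+57/100→1. L = 267/100 ≈ 2.6700.
L − H = 2.6700 − 2.6417 = 0.028 bits.

0.028 bits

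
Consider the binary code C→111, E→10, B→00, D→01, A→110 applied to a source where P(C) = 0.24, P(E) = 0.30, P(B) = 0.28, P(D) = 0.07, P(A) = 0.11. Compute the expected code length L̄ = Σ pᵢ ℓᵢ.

L̄ = Σ pᵢ·ℓᵢ = 0.24·3 + 0.30·2 + 0.28·2 + 0.07·2 + 0.11·3 = 2.35 bits/symbol.

2.35 bits/symbol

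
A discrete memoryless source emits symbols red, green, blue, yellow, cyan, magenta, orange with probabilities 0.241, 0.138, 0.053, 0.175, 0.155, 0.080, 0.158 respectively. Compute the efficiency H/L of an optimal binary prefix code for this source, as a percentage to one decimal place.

98.7%

Entropy H = −Σ p log₂ p ≈ 2.6827 bits.
Huffman merges: 53/1000+2/25→133/1000; 133/1000+69/500→271/1000; 31/200+79/500→313/1000; 7/40+241/1000→52/125; 271/1000+313/1000→73/125; 52/125+73/125→1. L = 2717/1000 ≈ 2.7170.
Efficiency = H/L = 2.6827/2.7170 = 98.7%.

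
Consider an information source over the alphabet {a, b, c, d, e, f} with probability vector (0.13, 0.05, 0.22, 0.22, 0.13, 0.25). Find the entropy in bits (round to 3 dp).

H = −Σ pᵢ log₂ pᵢ.
−0.13·log₂(0.13) = 0.3826
−0.05·log₂(0.05) = 0.2161
−0.22·log₂(0.22) = 0.4806
−0.22·log₂(0.22) = 0.4806
−0.13·log₂(0.13) = 0.3826
−0.25·log₂(0.25) = 0.5000
Sum ≈ 2.4425 → 2.443 bits.

2.443 bits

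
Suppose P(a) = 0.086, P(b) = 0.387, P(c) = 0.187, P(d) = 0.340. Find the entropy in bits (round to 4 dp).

H = −Σ pᵢ log₂ pᵢ.
−0.086·log₂(0.086) = 0.3044
−0.387·log₂(0.387) = 0.5300
−0.187·log₂(0.187) = 0.4523
−0.340·log₂(0.340) = 0.5292
Sum ≈ 1.8159 → 1.8159 bits.

1.8159 bits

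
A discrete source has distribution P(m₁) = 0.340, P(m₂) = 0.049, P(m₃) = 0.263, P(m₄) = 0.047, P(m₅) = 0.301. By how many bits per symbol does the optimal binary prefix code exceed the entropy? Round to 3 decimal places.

0.118 bits

Entropy H = −Σ p log₂ p ≈ 1.9778 bits.
Huffman merges: 47/1000+49/1000→12/125; 12/125+263/1000→359/1000; 301/1000+17/50→641/1000; 359/1000+641/1000→1. L = 262/125 ≈ 2.0960.
L − H = 2.0960 − 1.9778 = 0.118 bits.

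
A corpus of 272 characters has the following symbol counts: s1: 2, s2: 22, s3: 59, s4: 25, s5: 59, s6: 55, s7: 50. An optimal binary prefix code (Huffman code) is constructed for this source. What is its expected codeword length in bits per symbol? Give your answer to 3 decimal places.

2.632 bits/symbol

Probabilities are the counts divided by 272.
Repeatedly combine the two least-probable nodes; the expected code length is the sum of the merged weights.
merge 1/136 + 11/136 → 3/34
merge 3/34 + 25/272 → 49/272
merge 49/272 + 25/136 → 99/272
merge 55/272 + 59/272 → 57/136
merge 59/272 + 99/272 → 79/136
merge 57/136 + 79/136 → 1
L = 3/34 + 49/272 + 99/272 + 57/136 + 79/136 + 1 = 179/68 ≈ 2.632 bits/symbol.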